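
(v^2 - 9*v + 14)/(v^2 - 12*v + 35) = (v - 2)/(v - 5)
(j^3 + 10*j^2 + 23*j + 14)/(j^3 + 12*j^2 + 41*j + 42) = (j + 1)/(j + 3)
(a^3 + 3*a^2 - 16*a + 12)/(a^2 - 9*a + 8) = (a^2 + 4*a - 12)/(a - 8)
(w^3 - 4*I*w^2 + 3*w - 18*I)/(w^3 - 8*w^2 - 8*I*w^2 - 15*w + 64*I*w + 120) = (w^2 - I*w + 6)/(w^2 - w*(8 + 5*I) + 40*I)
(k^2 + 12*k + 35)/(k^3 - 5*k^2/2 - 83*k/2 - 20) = 2*(k + 7)/(2*k^2 - 15*k - 8)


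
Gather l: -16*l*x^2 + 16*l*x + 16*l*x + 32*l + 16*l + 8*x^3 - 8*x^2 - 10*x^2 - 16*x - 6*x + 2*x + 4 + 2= l*(-16*x^2 + 32*x + 48) + 8*x^3 - 18*x^2 - 20*x + 6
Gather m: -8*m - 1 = -8*m - 1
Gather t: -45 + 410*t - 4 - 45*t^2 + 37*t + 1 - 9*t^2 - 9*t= -54*t^2 + 438*t - 48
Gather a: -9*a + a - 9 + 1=-8*a - 8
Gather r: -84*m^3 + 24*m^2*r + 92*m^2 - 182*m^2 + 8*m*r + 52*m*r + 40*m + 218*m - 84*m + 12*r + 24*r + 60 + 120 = -84*m^3 - 90*m^2 + 174*m + r*(24*m^2 + 60*m + 36) + 180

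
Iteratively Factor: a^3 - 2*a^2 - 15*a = (a - 5)*(a^2 + 3*a) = a*(a - 5)*(a + 3)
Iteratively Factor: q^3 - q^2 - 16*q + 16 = (q - 1)*(q^2 - 16) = (q - 4)*(q - 1)*(q + 4)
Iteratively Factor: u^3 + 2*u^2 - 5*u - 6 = (u + 3)*(u^2 - u - 2) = (u + 1)*(u + 3)*(u - 2)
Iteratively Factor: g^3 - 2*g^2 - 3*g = (g + 1)*(g^2 - 3*g) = g*(g + 1)*(g - 3)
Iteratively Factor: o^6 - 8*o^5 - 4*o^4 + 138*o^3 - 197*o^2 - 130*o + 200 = (o + 4)*(o^5 - 12*o^4 + 44*o^3 - 38*o^2 - 45*o + 50) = (o - 5)*(o + 4)*(o^4 - 7*o^3 + 9*o^2 + 7*o - 10) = (o - 5)*(o - 2)*(o + 4)*(o^3 - 5*o^2 - o + 5) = (o - 5)^2*(o - 2)*(o + 4)*(o^2 - 1) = (o - 5)^2*(o - 2)*(o + 1)*(o + 4)*(o - 1)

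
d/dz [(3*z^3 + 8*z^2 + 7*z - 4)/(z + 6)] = 2*(3*z^3 + 31*z^2 + 48*z + 23)/(z^2 + 12*z + 36)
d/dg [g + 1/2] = 1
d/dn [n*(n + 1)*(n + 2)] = 3*n^2 + 6*n + 2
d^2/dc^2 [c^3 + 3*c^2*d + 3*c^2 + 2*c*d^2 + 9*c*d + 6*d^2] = 6*c + 6*d + 6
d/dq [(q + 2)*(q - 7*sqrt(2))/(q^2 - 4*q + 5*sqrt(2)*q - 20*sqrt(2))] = 6*(-q^2 + 2*sqrt(2)*q^2 - 2*sqrt(2)*q - 16*sqrt(2) + 70)/(q^4 - 8*q^3 + 10*sqrt(2)*q^3 - 80*sqrt(2)*q^2 + 66*q^2 - 400*q + 160*sqrt(2)*q + 800)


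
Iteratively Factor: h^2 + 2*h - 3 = (h - 1)*(h + 3)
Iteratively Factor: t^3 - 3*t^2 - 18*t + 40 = (t - 5)*(t^2 + 2*t - 8) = (t - 5)*(t - 2)*(t + 4)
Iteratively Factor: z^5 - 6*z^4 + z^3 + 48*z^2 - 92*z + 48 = (z + 3)*(z^4 - 9*z^3 + 28*z^2 - 36*z + 16) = (z - 2)*(z + 3)*(z^3 - 7*z^2 + 14*z - 8) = (z - 2)^2*(z + 3)*(z^2 - 5*z + 4) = (z - 4)*(z - 2)^2*(z + 3)*(z - 1)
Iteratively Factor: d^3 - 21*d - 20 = (d + 1)*(d^2 - d - 20) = (d - 5)*(d + 1)*(d + 4)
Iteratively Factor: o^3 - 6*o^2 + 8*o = (o - 4)*(o^2 - 2*o) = (o - 4)*(o - 2)*(o)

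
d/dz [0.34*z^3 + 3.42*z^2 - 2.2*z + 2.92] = 1.02*z^2 + 6.84*z - 2.2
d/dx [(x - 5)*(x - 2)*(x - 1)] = 3*x^2 - 16*x + 17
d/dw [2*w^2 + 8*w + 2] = 4*w + 8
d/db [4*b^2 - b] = 8*b - 1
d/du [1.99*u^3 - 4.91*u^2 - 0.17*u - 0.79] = 5.97*u^2 - 9.82*u - 0.17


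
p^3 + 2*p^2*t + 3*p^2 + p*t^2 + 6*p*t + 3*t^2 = (p + 3)*(p + t)^2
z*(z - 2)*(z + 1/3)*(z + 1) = z^4 - 2*z^3/3 - 7*z^2/3 - 2*z/3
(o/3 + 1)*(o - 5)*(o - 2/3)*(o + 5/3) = o^4/3 - o^3/3 - 163*o^2/27 - 115*o/27 + 50/9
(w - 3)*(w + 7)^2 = w^3 + 11*w^2 + 7*w - 147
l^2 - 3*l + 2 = (l - 2)*(l - 1)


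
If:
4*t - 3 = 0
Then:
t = 3/4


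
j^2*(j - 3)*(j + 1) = j^4 - 2*j^3 - 3*j^2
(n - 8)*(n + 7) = n^2 - n - 56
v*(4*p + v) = 4*p*v + v^2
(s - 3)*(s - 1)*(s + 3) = s^3 - s^2 - 9*s + 9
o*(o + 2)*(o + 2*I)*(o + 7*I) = o^4 + 2*o^3 + 9*I*o^3 - 14*o^2 + 18*I*o^2 - 28*o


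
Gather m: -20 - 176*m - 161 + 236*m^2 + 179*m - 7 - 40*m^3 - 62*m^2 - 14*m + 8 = -40*m^3 + 174*m^2 - 11*m - 180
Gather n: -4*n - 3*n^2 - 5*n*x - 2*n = -3*n^2 + n*(-5*x - 6)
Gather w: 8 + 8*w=8*w + 8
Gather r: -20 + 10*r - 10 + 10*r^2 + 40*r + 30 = 10*r^2 + 50*r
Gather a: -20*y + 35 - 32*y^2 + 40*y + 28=-32*y^2 + 20*y + 63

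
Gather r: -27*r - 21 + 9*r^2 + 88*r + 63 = 9*r^2 + 61*r + 42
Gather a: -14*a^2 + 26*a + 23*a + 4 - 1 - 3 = -14*a^2 + 49*a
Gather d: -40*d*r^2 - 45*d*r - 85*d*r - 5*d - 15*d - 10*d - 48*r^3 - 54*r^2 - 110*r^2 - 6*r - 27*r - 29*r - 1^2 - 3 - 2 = d*(-40*r^2 - 130*r - 30) - 48*r^3 - 164*r^2 - 62*r - 6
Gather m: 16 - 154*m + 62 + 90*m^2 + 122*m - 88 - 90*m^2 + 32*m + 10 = 0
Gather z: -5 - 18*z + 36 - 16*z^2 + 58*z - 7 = -16*z^2 + 40*z + 24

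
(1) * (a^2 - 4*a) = a^2 - 4*a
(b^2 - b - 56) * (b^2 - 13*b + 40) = b^4 - 14*b^3 - 3*b^2 + 688*b - 2240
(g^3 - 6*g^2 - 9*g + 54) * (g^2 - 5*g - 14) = g^5 - 11*g^4 + 7*g^3 + 183*g^2 - 144*g - 756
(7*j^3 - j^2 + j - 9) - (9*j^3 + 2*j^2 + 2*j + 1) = -2*j^3 - 3*j^2 - j - 10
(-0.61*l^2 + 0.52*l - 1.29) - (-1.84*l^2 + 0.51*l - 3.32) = 1.23*l^2 + 0.01*l + 2.03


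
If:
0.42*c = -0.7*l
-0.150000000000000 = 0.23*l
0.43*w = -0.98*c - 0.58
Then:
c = 1.09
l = -0.65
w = -3.83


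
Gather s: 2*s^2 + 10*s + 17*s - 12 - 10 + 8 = 2*s^2 + 27*s - 14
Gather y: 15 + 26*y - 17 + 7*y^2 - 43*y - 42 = 7*y^2 - 17*y - 44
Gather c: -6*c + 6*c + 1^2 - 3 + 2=0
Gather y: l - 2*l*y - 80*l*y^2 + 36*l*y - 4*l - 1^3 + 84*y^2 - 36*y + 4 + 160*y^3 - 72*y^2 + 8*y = -3*l + 160*y^3 + y^2*(12 - 80*l) + y*(34*l - 28) + 3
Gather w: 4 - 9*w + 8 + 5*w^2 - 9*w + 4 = 5*w^2 - 18*w + 16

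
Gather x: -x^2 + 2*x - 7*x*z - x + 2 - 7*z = -x^2 + x*(1 - 7*z) - 7*z + 2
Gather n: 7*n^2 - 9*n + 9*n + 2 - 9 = 7*n^2 - 7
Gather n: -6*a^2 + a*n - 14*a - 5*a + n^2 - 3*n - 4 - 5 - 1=-6*a^2 - 19*a + n^2 + n*(a - 3) - 10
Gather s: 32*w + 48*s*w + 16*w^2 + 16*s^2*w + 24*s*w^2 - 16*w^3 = 16*s^2*w + s*(24*w^2 + 48*w) - 16*w^3 + 16*w^2 + 32*w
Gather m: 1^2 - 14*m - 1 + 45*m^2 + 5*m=45*m^2 - 9*m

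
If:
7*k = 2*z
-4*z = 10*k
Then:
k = 0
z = 0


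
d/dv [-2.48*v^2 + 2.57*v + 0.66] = 2.57 - 4.96*v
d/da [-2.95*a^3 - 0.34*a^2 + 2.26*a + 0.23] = -8.85*a^2 - 0.68*a + 2.26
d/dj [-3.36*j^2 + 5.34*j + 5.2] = 5.34 - 6.72*j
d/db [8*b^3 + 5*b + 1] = 24*b^2 + 5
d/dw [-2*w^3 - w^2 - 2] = 2*w*(-3*w - 1)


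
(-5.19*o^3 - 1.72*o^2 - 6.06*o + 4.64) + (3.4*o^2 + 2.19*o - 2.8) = -5.19*o^3 + 1.68*o^2 - 3.87*o + 1.84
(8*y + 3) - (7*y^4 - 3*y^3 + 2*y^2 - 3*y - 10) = -7*y^4 + 3*y^3 - 2*y^2 + 11*y + 13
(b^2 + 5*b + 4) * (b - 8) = b^3 - 3*b^2 - 36*b - 32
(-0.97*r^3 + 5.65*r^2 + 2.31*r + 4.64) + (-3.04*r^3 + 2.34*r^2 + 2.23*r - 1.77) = -4.01*r^3 + 7.99*r^2 + 4.54*r + 2.87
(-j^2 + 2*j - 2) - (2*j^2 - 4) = -3*j^2 + 2*j + 2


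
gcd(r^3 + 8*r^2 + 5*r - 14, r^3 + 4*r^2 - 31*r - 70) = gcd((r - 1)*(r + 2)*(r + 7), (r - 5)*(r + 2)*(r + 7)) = r^2 + 9*r + 14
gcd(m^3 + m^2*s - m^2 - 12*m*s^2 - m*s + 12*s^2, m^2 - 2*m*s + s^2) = 1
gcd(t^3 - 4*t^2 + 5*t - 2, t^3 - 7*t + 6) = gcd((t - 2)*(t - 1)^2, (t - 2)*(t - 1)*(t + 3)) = t^2 - 3*t + 2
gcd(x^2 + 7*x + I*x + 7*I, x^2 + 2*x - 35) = x + 7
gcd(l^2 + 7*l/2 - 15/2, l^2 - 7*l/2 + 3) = l - 3/2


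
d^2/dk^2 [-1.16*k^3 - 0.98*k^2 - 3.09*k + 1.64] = -6.96*k - 1.96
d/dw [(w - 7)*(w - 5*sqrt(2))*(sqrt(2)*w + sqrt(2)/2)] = 3*sqrt(2)*w^2 - 20*w - 13*sqrt(2)*w - 7*sqrt(2)/2 + 65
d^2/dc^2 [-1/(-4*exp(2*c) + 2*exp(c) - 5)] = 2*((1 - 8*exp(c))*(4*exp(2*c) - 2*exp(c) + 5) + 4*(4*exp(c) - 1)^2*exp(c))*exp(c)/(4*exp(2*c) - 2*exp(c) + 5)^3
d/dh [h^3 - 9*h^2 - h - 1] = 3*h^2 - 18*h - 1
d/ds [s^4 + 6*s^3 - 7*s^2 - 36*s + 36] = 4*s^3 + 18*s^2 - 14*s - 36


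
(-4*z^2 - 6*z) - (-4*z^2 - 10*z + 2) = 4*z - 2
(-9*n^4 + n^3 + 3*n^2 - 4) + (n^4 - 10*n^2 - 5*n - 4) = -8*n^4 + n^3 - 7*n^2 - 5*n - 8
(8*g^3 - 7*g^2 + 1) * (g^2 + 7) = 8*g^5 - 7*g^4 + 56*g^3 - 48*g^2 + 7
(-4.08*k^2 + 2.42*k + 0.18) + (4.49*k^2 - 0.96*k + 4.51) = 0.41*k^2 + 1.46*k + 4.69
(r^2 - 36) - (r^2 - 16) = -20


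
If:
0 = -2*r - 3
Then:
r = -3/2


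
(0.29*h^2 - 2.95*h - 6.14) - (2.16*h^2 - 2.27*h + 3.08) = -1.87*h^2 - 0.68*h - 9.22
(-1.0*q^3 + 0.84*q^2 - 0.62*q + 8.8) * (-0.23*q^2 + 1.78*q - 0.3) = 0.23*q^5 - 1.9732*q^4 + 1.9378*q^3 - 3.3796*q^2 + 15.85*q - 2.64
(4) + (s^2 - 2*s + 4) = s^2 - 2*s + 8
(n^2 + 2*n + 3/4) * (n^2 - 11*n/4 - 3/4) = n^4 - 3*n^3/4 - 11*n^2/2 - 57*n/16 - 9/16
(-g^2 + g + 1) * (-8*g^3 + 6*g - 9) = 8*g^5 - 8*g^4 - 14*g^3 + 15*g^2 - 3*g - 9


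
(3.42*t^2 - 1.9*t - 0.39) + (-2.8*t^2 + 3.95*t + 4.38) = 0.62*t^2 + 2.05*t + 3.99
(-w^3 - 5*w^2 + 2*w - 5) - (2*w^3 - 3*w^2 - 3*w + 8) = -3*w^3 - 2*w^2 + 5*w - 13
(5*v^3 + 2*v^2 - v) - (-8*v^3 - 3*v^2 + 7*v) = 13*v^3 + 5*v^2 - 8*v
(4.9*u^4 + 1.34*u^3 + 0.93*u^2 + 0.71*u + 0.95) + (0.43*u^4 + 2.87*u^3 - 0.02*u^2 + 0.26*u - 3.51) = 5.33*u^4 + 4.21*u^3 + 0.91*u^2 + 0.97*u - 2.56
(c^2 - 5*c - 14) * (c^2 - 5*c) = c^4 - 10*c^3 + 11*c^2 + 70*c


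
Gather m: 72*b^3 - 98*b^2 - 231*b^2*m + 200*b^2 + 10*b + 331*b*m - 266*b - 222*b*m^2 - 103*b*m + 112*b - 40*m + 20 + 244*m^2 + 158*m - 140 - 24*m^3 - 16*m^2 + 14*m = 72*b^3 + 102*b^2 - 144*b - 24*m^3 + m^2*(228 - 222*b) + m*(-231*b^2 + 228*b + 132) - 120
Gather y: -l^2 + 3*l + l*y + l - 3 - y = -l^2 + 4*l + y*(l - 1) - 3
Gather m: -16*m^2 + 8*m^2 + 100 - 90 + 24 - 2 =32 - 8*m^2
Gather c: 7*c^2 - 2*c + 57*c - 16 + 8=7*c^2 + 55*c - 8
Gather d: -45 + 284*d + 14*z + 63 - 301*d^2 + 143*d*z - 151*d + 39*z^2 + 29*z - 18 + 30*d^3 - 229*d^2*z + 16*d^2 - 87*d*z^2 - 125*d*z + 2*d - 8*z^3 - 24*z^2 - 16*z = 30*d^3 + d^2*(-229*z - 285) + d*(-87*z^2 + 18*z + 135) - 8*z^3 + 15*z^2 + 27*z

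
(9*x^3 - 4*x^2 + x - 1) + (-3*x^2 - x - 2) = 9*x^3 - 7*x^2 - 3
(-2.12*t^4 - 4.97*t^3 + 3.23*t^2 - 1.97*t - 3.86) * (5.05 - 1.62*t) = 3.4344*t^5 - 2.6546*t^4 - 30.3311*t^3 + 19.5029*t^2 - 3.6953*t - 19.493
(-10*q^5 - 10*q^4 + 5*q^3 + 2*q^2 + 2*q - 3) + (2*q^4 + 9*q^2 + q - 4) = -10*q^5 - 8*q^4 + 5*q^3 + 11*q^2 + 3*q - 7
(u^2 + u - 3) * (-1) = -u^2 - u + 3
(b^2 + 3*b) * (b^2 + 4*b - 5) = b^4 + 7*b^3 + 7*b^2 - 15*b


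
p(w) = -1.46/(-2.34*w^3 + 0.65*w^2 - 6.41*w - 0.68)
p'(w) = -1.46*(7.02*w^2 - 1.3*w + 6.41)/(-2.34*w^3 + 0.65*w^2 - 6.41*w - 0.68)^2 = (-10.2492*w^2 + 1.898*w - 9.3586)/(2.34*w^3 - 0.65*w^2 + 6.41*w + 0.68)^2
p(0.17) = 0.83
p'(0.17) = -3.00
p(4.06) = 0.01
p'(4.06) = -0.01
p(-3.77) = -0.01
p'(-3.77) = -0.01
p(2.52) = 0.03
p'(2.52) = -0.03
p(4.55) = 0.01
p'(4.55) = -0.00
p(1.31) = 0.11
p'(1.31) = -0.14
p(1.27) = 0.12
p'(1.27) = -0.15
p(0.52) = 0.35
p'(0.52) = -0.64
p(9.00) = 0.00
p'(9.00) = -0.00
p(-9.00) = -0.00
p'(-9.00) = -0.00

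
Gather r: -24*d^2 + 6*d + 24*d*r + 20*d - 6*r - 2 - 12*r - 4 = -24*d^2 + 26*d + r*(24*d - 18) - 6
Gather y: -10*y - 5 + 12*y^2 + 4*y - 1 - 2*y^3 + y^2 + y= -2*y^3 + 13*y^2 - 5*y - 6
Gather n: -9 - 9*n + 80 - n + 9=80 - 10*n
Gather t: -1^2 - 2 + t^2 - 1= t^2 - 4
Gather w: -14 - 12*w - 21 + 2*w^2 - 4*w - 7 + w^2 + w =3*w^2 - 15*w - 42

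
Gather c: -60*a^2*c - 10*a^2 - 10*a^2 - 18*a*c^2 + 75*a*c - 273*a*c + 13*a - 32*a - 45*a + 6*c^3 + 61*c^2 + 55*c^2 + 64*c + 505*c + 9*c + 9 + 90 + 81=-20*a^2 - 64*a + 6*c^3 + c^2*(116 - 18*a) + c*(-60*a^2 - 198*a + 578) + 180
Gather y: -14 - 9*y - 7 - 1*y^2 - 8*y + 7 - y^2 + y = -2*y^2 - 16*y - 14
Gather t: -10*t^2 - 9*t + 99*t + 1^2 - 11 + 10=-10*t^2 + 90*t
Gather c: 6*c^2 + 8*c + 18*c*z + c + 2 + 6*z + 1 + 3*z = 6*c^2 + c*(18*z + 9) + 9*z + 3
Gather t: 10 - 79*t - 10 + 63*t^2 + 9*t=63*t^2 - 70*t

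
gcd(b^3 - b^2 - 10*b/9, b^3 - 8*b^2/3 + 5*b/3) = b^2 - 5*b/3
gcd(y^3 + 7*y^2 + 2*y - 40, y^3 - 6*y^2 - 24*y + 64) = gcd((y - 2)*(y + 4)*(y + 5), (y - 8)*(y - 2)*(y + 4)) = y^2 + 2*y - 8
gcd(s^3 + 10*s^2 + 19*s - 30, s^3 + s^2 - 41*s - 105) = s + 5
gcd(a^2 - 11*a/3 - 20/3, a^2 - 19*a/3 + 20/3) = a - 5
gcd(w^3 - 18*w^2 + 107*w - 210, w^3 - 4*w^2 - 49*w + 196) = w - 7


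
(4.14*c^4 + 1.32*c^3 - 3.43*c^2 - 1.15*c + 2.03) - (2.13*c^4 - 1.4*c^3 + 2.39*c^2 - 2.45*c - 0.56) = 2.01*c^4 + 2.72*c^3 - 5.82*c^2 + 1.3*c + 2.59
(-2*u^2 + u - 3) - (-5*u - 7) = -2*u^2 + 6*u + 4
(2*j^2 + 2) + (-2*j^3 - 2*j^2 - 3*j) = -2*j^3 - 3*j + 2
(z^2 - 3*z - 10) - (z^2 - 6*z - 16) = 3*z + 6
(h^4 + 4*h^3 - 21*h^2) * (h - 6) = h^5 - 2*h^4 - 45*h^3 + 126*h^2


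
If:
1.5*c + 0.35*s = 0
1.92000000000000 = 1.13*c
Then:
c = 1.70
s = -7.28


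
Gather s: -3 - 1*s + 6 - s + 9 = 12 - 2*s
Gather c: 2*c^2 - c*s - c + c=2*c^2 - c*s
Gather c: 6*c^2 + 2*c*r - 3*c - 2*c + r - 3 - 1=6*c^2 + c*(2*r - 5) + r - 4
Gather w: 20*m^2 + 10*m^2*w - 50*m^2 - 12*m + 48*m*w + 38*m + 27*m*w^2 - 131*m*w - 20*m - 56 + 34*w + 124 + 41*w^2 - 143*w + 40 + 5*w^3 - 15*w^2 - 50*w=-30*m^2 + 6*m + 5*w^3 + w^2*(27*m + 26) + w*(10*m^2 - 83*m - 159) + 108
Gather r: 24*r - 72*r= -48*r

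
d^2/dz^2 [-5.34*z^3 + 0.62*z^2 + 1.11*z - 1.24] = 1.24 - 32.04*z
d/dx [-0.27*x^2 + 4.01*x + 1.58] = 4.01 - 0.54*x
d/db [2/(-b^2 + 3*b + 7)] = 2*(2*b - 3)/(-b^2 + 3*b + 7)^2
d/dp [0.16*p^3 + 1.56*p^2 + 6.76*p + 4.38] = 0.48*p^2 + 3.12*p + 6.76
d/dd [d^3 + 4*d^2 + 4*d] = 3*d^2 + 8*d + 4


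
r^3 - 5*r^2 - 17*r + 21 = (r - 7)*(r - 1)*(r + 3)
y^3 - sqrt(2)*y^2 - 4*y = y*(y - 2*sqrt(2))*(y + sqrt(2))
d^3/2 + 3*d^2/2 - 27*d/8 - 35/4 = (d/2 + 1)*(d - 5/2)*(d + 7/2)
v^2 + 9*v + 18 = (v + 3)*(v + 6)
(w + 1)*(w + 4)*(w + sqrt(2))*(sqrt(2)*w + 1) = sqrt(2)*w^4 + 3*w^3 + 5*sqrt(2)*w^3 + 5*sqrt(2)*w^2 + 15*w^2 + 5*sqrt(2)*w + 12*w + 4*sqrt(2)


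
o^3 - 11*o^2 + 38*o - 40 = (o - 5)*(o - 4)*(o - 2)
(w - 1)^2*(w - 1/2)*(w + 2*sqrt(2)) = w^4 - 5*w^3/2 + 2*sqrt(2)*w^3 - 5*sqrt(2)*w^2 + 2*w^2 - w/2 + 4*sqrt(2)*w - sqrt(2)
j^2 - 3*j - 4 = (j - 4)*(j + 1)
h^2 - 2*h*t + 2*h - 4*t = (h + 2)*(h - 2*t)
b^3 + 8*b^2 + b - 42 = (b - 2)*(b + 3)*(b + 7)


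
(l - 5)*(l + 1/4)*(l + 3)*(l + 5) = l^4 + 13*l^3/4 - 97*l^2/4 - 325*l/4 - 75/4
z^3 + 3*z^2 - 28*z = z*(z - 4)*(z + 7)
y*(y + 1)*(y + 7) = y^3 + 8*y^2 + 7*y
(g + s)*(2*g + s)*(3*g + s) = 6*g^3 + 11*g^2*s + 6*g*s^2 + s^3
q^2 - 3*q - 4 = (q - 4)*(q + 1)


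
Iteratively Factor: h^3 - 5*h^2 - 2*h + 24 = (h - 3)*(h^2 - 2*h - 8) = (h - 3)*(h + 2)*(h - 4)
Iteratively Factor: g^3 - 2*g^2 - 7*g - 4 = (g + 1)*(g^2 - 3*g - 4) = (g - 4)*(g + 1)*(g + 1)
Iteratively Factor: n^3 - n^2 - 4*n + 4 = (n + 2)*(n^2 - 3*n + 2) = (n - 1)*(n + 2)*(n - 2)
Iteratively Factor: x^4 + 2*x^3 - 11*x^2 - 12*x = (x - 3)*(x^3 + 5*x^2 + 4*x) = (x - 3)*(x + 4)*(x^2 + x) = (x - 3)*(x + 1)*(x + 4)*(x)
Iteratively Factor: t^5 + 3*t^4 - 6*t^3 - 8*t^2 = (t)*(t^4 + 3*t^3 - 6*t^2 - 8*t) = t*(t + 4)*(t^3 - t^2 - 2*t) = t*(t - 2)*(t + 4)*(t^2 + t) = t^2*(t - 2)*(t + 4)*(t + 1)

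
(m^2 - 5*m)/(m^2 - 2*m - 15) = m/(m + 3)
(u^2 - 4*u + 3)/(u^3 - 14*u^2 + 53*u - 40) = (u - 3)/(u^2 - 13*u + 40)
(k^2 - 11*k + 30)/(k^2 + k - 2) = (k^2 - 11*k + 30)/(k^2 + k - 2)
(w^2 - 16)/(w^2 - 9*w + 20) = (w + 4)/(w - 5)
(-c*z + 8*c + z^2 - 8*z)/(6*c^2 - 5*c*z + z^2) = (-c*z + 8*c + z^2 - 8*z)/(6*c^2 - 5*c*z + z^2)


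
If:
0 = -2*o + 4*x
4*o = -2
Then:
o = -1/2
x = -1/4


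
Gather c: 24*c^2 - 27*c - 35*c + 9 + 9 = 24*c^2 - 62*c + 18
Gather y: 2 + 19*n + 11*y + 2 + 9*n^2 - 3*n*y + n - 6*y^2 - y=9*n^2 + 20*n - 6*y^2 + y*(10 - 3*n) + 4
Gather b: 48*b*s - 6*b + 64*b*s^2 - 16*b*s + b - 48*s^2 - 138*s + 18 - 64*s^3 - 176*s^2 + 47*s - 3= b*(64*s^2 + 32*s - 5) - 64*s^3 - 224*s^2 - 91*s + 15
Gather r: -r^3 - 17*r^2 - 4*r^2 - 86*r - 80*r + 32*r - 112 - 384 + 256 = -r^3 - 21*r^2 - 134*r - 240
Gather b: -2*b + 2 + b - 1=1 - b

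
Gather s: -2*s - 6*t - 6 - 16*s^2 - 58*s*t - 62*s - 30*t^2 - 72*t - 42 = -16*s^2 + s*(-58*t - 64) - 30*t^2 - 78*t - 48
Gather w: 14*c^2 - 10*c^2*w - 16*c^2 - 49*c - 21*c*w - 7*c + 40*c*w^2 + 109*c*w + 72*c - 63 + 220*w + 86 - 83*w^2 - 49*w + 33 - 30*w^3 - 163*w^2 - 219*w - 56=-2*c^2 + 16*c - 30*w^3 + w^2*(40*c - 246) + w*(-10*c^2 + 88*c - 48)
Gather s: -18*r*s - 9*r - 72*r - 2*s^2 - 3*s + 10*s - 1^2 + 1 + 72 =-81*r - 2*s^2 + s*(7 - 18*r) + 72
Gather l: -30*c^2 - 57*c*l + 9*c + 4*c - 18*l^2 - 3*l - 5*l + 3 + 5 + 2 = -30*c^2 + 13*c - 18*l^2 + l*(-57*c - 8) + 10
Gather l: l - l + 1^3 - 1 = 0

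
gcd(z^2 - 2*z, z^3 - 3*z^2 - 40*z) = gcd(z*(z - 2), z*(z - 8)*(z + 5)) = z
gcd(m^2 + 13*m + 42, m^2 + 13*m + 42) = m^2 + 13*m + 42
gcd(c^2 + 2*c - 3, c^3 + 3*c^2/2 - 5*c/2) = c - 1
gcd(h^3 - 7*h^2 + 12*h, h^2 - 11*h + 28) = h - 4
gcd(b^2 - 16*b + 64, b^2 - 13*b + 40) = b - 8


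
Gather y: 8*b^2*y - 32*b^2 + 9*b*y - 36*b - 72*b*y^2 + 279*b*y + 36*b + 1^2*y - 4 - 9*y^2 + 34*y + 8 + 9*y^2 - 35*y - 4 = -32*b^2 - 72*b*y^2 + y*(8*b^2 + 288*b)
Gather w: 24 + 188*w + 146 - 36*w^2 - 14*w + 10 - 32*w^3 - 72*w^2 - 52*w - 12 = -32*w^3 - 108*w^2 + 122*w + 168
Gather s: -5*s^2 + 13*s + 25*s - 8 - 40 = -5*s^2 + 38*s - 48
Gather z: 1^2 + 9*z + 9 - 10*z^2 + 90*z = -10*z^2 + 99*z + 10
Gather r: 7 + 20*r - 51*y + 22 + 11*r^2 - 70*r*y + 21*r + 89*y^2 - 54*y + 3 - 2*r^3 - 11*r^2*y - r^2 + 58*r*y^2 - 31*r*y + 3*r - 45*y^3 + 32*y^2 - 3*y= -2*r^3 + r^2*(10 - 11*y) + r*(58*y^2 - 101*y + 44) - 45*y^3 + 121*y^2 - 108*y + 32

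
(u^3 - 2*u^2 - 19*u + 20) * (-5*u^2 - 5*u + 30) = -5*u^5 + 5*u^4 + 135*u^3 - 65*u^2 - 670*u + 600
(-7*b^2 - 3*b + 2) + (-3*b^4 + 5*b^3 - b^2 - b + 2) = -3*b^4 + 5*b^3 - 8*b^2 - 4*b + 4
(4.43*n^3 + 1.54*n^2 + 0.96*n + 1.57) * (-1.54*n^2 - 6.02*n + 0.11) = -6.8222*n^5 - 29.0402*n^4 - 10.2619*n^3 - 8.0276*n^2 - 9.3458*n + 0.1727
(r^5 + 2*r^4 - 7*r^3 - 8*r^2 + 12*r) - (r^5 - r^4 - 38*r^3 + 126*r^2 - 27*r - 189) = 3*r^4 + 31*r^3 - 134*r^2 + 39*r + 189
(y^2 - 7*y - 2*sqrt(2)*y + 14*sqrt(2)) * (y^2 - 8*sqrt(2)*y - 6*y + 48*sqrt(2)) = y^4 - 10*sqrt(2)*y^3 - 13*y^3 + 74*y^2 + 130*sqrt(2)*y^2 - 420*sqrt(2)*y - 416*y + 1344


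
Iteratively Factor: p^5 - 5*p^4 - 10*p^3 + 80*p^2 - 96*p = (p)*(p^4 - 5*p^3 - 10*p^2 + 80*p - 96) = p*(p + 4)*(p^3 - 9*p^2 + 26*p - 24) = p*(p - 2)*(p + 4)*(p^2 - 7*p + 12) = p*(p - 4)*(p - 2)*(p + 4)*(p - 3)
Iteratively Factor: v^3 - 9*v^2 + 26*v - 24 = (v - 4)*(v^2 - 5*v + 6) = (v - 4)*(v - 3)*(v - 2)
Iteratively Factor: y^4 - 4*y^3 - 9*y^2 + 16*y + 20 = (y - 2)*(y^3 - 2*y^2 - 13*y - 10) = (y - 2)*(y + 2)*(y^2 - 4*y - 5) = (y - 2)*(y + 1)*(y + 2)*(y - 5)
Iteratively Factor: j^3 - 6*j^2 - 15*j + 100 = (j - 5)*(j^2 - j - 20) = (j - 5)^2*(j + 4)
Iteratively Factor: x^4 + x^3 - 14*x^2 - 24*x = (x)*(x^3 + x^2 - 14*x - 24) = x*(x + 3)*(x^2 - 2*x - 8) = x*(x + 2)*(x + 3)*(x - 4)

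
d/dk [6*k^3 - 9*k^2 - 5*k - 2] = 18*k^2 - 18*k - 5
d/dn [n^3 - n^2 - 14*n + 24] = 3*n^2 - 2*n - 14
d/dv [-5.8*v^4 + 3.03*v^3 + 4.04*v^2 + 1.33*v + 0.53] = -23.2*v^3 + 9.09*v^2 + 8.08*v + 1.33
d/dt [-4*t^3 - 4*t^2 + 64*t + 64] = -12*t^2 - 8*t + 64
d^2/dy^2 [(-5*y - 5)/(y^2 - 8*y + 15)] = 10*(-4*(y - 4)^2*(y + 1) + (3*y - 7)*(y^2 - 8*y + 15))/(y^2 - 8*y + 15)^3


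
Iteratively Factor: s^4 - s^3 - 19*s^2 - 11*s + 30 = (s + 3)*(s^3 - 4*s^2 - 7*s + 10) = (s - 1)*(s + 3)*(s^2 - 3*s - 10) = (s - 1)*(s + 2)*(s + 3)*(s - 5)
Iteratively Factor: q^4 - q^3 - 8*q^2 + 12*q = (q + 3)*(q^3 - 4*q^2 + 4*q) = (q - 2)*(q + 3)*(q^2 - 2*q) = (q - 2)^2*(q + 3)*(q)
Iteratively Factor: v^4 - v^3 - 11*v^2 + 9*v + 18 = (v - 3)*(v^3 + 2*v^2 - 5*v - 6) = (v - 3)*(v + 1)*(v^2 + v - 6) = (v - 3)*(v + 1)*(v + 3)*(v - 2)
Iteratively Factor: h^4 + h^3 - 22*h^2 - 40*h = (h + 4)*(h^3 - 3*h^2 - 10*h) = (h - 5)*(h + 4)*(h^2 + 2*h) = h*(h - 5)*(h + 4)*(h + 2)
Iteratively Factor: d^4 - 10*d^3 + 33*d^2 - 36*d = (d - 3)*(d^3 - 7*d^2 + 12*d) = (d - 4)*(d - 3)*(d^2 - 3*d) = d*(d - 4)*(d - 3)*(d - 3)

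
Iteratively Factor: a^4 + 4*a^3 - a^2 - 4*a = (a - 1)*(a^3 + 5*a^2 + 4*a) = (a - 1)*(a + 1)*(a^2 + 4*a) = (a - 1)*(a + 1)*(a + 4)*(a)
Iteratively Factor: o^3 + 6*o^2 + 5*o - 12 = (o + 3)*(o^2 + 3*o - 4) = (o + 3)*(o + 4)*(o - 1)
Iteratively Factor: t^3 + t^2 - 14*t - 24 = (t + 2)*(t^2 - t - 12) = (t + 2)*(t + 3)*(t - 4)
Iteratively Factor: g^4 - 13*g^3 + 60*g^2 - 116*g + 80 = (g - 5)*(g^3 - 8*g^2 + 20*g - 16) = (g - 5)*(g - 2)*(g^2 - 6*g + 8) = (g - 5)*(g - 2)^2*(g - 4)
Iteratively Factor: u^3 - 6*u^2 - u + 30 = (u + 2)*(u^2 - 8*u + 15) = (u - 3)*(u + 2)*(u - 5)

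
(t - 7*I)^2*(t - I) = t^3 - 15*I*t^2 - 63*t + 49*I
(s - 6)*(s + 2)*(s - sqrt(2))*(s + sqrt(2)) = s^4 - 4*s^3 - 14*s^2 + 8*s + 24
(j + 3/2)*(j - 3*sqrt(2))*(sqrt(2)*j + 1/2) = sqrt(2)*j^3 - 11*j^2/2 + 3*sqrt(2)*j^2/2 - 33*j/4 - 3*sqrt(2)*j/2 - 9*sqrt(2)/4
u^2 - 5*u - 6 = (u - 6)*(u + 1)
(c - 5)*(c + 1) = c^2 - 4*c - 5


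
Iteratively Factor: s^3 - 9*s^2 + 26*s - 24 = (s - 4)*(s^2 - 5*s + 6) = (s - 4)*(s - 3)*(s - 2)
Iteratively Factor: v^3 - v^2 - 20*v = (v - 5)*(v^2 + 4*v) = (v - 5)*(v + 4)*(v)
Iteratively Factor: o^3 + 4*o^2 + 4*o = (o)*(o^2 + 4*o + 4) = o*(o + 2)*(o + 2)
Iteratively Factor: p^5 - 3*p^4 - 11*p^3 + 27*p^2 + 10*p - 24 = (p - 1)*(p^4 - 2*p^3 - 13*p^2 + 14*p + 24) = (p - 1)*(p + 1)*(p^3 - 3*p^2 - 10*p + 24) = (p - 4)*(p - 1)*(p + 1)*(p^2 + p - 6) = (p - 4)*(p - 2)*(p - 1)*(p + 1)*(p + 3)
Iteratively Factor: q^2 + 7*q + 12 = (q + 4)*(q + 3)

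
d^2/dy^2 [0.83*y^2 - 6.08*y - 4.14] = 1.66000000000000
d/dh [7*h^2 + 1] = 14*h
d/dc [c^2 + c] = 2*c + 1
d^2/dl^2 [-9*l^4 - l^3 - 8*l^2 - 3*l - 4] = -108*l^2 - 6*l - 16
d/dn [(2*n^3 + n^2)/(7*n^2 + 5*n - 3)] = n*(14*n^3 + 20*n^2 - 13*n - 6)/(49*n^4 + 70*n^3 - 17*n^2 - 30*n + 9)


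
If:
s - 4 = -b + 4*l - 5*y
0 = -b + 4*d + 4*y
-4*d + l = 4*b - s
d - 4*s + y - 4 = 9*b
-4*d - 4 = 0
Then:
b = 192/395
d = -1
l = 3/395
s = -163/79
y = 443/395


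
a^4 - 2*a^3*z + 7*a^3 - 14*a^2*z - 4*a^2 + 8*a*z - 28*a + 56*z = (a - 2)*(a + 2)*(a + 7)*(a - 2*z)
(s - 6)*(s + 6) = s^2 - 36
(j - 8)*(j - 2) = j^2 - 10*j + 16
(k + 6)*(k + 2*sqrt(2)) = k^2 + 2*sqrt(2)*k + 6*k + 12*sqrt(2)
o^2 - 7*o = o*(o - 7)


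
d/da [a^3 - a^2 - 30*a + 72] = 3*a^2 - 2*a - 30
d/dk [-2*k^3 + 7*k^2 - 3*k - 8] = -6*k^2 + 14*k - 3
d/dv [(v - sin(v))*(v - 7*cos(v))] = (v - sin(v))*(7*sin(v) + 1) - (v - 7*cos(v))*(cos(v) - 1)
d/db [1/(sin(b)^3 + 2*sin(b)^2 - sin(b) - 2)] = (-3*sin(b)^2 - 4*sin(b) + 1)/((sin(b) + 2)^2*cos(b)^3)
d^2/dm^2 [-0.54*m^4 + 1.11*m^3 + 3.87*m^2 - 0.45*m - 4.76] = -6.48*m^2 + 6.66*m + 7.74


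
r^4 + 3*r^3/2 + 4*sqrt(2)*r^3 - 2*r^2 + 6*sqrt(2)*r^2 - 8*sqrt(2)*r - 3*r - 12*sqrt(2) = (r + 3/2)*(r - sqrt(2))*(r + sqrt(2))*(r + 4*sqrt(2))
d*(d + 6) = d^2 + 6*d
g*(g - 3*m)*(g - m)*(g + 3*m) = g^4 - g^3*m - 9*g^2*m^2 + 9*g*m^3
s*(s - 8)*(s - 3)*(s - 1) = s^4 - 12*s^3 + 35*s^2 - 24*s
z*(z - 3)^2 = z^3 - 6*z^2 + 9*z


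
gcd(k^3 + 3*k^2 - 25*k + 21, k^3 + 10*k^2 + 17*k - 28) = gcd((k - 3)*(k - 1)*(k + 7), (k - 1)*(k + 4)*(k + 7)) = k^2 + 6*k - 7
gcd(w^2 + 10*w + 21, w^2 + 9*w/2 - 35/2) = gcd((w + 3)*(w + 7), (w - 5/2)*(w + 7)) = w + 7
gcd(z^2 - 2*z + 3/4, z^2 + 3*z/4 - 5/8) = z - 1/2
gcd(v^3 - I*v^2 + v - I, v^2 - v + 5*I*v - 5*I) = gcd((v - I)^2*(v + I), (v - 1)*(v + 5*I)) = 1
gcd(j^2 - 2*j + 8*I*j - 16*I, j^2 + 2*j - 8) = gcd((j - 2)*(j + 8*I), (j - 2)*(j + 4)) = j - 2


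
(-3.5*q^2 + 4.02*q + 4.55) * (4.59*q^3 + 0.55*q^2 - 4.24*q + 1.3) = -16.065*q^5 + 16.5268*q^4 + 37.9355*q^3 - 19.0923*q^2 - 14.066*q + 5.915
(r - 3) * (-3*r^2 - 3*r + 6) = -3*r^3 + 6*r^2 + 15*r - 18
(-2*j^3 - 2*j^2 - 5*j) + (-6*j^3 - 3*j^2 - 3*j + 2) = -8*j^3 - 5*j^2 - 8*j + 2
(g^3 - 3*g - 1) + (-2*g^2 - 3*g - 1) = g^3 - 2*g^2 - 6*g - 2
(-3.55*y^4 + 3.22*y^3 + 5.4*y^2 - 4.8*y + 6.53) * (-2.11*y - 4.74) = 7.4905*y^5 + 10.0328*y^4 - 26.6568*y^3 - 15.468*y^2 + 8.9737*y - 30.9522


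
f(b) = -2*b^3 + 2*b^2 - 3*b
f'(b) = -6*b^2 + 4*b - 3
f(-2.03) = 31.06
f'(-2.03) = -35.85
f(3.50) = -71.75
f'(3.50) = -62.50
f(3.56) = -75.57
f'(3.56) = -64.80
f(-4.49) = 234.83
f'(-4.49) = -141.92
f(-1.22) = 10.27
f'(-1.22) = -16.81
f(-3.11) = 88.83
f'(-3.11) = -73.47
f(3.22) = -55.70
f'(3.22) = -52.33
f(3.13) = -51.12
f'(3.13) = -49.26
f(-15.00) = 7245.00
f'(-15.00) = -1413.00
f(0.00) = 0.00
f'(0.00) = -3.00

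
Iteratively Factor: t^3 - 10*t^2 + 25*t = (t - 5)*(t^2 - 5*t) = t*(t - 5)*(t - 5)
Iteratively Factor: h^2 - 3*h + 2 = (h - 1)*(h - 2)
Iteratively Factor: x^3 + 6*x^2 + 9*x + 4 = (x + 1)*(x^2 + 5*x + 4) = (x + 1)^2*(x + 4)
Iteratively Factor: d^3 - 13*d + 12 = (d - 1)*(d^2 + d - 12) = (d - 1)*(d + 4)*(d - 3)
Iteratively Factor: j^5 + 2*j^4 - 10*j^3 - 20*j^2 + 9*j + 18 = (j - 1)*(j^4 + 3*j^3 - 7*j^2 - 27*j - 18) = (j - 1)*(j + 2)*(j^3 + j^2 - 9*j - 9) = (j - 3)*(j - 1)*(j + 2)*(j^2 + 4*j + 3) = (j - 3)*(j - 1)*(j + 1)*(j + 2)*(j + 3)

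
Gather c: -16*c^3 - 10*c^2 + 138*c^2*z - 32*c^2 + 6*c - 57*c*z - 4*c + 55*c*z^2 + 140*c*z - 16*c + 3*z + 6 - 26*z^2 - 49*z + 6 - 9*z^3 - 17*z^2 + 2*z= -16*c^3 + c^2*(138*z - 42) + c*(55*z^2 + 83*z - 14) - 9*z^3 - 43*z^2 - 44*z + 12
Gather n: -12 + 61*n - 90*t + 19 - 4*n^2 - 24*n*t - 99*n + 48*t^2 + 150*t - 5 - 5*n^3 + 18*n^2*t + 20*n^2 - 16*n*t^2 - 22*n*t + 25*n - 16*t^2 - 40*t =-5*n^3 + n^2*(18*t + 16) + n*(-16*t^2 - 46*t - 13) + 32*t^2 + 20*t + 2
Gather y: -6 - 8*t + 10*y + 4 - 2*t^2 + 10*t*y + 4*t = -2*t^2 - 4*t + y*(10*t + 10) - 2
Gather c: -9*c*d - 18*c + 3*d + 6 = c*(-9*d - 18) + 3*d + 6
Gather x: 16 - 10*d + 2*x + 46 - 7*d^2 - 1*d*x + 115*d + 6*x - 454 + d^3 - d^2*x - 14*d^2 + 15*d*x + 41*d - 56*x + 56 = d^3 - 21*d^2 + 146*d + x*(-d^2 + 14*d - 48) - 336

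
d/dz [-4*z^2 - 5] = -8*z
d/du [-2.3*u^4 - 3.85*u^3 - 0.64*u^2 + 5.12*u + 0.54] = -9.2*u^3 - 11.55*u^2 - 1.28*u + 5.12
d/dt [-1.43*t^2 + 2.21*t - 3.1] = 2.21 - 2.86*t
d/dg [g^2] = 2*g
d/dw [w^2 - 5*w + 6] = 2*w - 5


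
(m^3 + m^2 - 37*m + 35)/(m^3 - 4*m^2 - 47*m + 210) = (m - 1)/(m - 6)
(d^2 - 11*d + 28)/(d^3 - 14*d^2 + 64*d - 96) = (d - 7)/(d^2 - 10*d + 24)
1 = 1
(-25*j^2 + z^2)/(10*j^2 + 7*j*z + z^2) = (-5*j + z)/(2*j + z)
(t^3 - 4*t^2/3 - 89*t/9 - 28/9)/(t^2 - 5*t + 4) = (9*t^2 + 24*t + 7)/(9*(t - 1))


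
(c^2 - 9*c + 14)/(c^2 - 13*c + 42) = (c - 2)/(c - 6)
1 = 1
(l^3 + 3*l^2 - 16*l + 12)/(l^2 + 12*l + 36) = (l^2 - 3*l + 2)/(l + 6)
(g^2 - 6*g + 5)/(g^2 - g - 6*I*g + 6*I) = (g - 5)/(g - 6*I)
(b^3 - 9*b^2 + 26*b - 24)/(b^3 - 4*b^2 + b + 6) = (b - 4)/(b + 1)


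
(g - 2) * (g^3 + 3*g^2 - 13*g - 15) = g^4 + g^3 - 19*g^2 + 11*g + 30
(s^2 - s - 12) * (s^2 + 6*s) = s^4 + 5*s^3 - 18*s^2 - 72*s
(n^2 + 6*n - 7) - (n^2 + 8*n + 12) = -2*n - 19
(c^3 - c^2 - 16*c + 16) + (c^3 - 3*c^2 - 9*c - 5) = 2*c^3 - 4*c^2 - 25*c + 11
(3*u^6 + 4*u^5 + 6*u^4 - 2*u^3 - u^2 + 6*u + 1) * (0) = 0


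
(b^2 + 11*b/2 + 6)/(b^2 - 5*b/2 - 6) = (b + 4)/(b - 4)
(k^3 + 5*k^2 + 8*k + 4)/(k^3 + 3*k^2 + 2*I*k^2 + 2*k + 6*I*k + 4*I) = (k + 2)/(k + 2*I)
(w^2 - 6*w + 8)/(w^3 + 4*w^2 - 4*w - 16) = (w - 4)/(w^2 + 6*w + 8)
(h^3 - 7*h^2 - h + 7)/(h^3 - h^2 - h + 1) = (h - 7)/(h - 1)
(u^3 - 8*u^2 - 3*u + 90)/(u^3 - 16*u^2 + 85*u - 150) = (u + 3)/(u - 5)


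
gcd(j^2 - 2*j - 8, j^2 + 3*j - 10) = 1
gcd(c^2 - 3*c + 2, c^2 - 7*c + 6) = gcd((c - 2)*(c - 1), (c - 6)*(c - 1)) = c - 1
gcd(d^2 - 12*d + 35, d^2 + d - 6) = 1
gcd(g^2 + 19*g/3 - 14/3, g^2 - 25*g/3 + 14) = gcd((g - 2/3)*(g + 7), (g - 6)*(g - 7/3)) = 1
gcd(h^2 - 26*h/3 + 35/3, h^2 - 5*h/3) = h - 5/3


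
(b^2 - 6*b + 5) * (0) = 0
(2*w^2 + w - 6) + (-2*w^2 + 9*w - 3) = 10*w - 9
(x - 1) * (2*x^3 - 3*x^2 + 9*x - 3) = 2*x^4 - 5*x^3 + 12*x^2 - 12*x + 3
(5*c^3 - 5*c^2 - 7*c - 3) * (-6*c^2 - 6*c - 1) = -30*c^5 + 67*c^3 + 65*c^2 + 25*c + 3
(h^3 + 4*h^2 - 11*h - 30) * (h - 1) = h^4 + 3*h^3 - 15*h^2 - 19*h + 30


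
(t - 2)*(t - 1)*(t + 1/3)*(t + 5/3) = t^4 - t^3 - 31*t^2/9 + 7*t/3 + 10/9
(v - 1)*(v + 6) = v^2 + 5*v - 6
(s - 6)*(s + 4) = s^2 - 2*s - 24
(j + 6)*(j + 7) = j^2 + 13*j + 42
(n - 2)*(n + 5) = n^2 + 3*n - 10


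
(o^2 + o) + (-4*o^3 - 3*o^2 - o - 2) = -4*o^3 - 2*o^2 - 2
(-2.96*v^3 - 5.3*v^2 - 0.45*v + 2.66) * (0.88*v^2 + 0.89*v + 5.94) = -2.6048*v^5 - 7.2984*v^4 - 22.6954*v^3 - 29.5417*v^2 - 0.3056*v + 15.8004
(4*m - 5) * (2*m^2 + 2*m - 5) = 8*m^3 - 2*m^2 - 30*m + 25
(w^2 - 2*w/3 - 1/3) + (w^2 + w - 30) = 2*w^2 + w/3 - 91/3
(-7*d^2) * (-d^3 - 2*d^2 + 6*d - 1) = 7*d^5 + 14*d^4 - 42*d^3 + 7*d^2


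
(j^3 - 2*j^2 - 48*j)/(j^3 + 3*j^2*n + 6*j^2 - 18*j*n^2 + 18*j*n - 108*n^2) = j*(j - 8)/(j^2 + 3*j*n - 18*n^2)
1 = 1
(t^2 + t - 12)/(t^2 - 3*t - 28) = (t - 3)/(t - 7)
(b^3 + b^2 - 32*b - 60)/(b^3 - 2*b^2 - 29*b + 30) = (b + 2)/(b - 1)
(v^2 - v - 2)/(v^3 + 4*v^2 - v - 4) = (v - 2)/(v^2 + 3*v - 4)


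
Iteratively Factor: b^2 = (b)*(b)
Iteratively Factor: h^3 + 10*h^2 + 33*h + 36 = (h + 3)*(h^2 + 7*h + 12) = (h + 3)*(h + 4)*(h + 3)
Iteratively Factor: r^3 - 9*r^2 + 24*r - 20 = (r - 2)*(r^2 - 7*r + 10) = (r - 2)^2*(r - 5)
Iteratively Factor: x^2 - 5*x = (x)*(x - 5)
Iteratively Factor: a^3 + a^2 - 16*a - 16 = (a + 4)*(a^2 - 3*a - 4) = (a - 4)*(a + 4)*(a + 1)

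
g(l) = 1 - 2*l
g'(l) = -2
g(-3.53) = 8.06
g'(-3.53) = -2.00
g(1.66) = -2.32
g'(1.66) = -2.00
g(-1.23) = 3.46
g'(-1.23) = -2.00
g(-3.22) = 7.44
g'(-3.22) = -2.00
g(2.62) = -4.24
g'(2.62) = -2.00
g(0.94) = -0.88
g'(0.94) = -2.00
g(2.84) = -4.68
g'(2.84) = -2.00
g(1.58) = -2.16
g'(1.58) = -2.00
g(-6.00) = 13.00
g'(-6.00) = -2.00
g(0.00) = 1.00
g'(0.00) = -2.00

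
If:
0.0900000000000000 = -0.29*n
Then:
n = -0.31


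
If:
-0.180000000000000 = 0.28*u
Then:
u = -0.64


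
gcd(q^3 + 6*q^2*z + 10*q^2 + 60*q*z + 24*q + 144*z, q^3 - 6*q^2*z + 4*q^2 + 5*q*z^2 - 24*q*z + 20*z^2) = q + 4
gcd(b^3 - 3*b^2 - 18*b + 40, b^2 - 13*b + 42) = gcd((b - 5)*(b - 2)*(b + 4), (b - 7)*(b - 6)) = 1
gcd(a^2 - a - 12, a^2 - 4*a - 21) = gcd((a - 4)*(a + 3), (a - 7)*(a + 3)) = a + 3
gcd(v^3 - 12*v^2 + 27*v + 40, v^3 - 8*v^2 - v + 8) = v^2 - 7*v - 8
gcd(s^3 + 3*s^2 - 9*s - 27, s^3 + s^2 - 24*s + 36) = s - 3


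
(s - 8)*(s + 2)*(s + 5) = s^3 - s^2 - 46*s - 80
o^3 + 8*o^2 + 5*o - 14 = (o - 1)*(o + 2)*(o + 7)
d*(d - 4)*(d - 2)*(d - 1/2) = d^4 - 13*d^3/2 + 11*d^2 - 4*d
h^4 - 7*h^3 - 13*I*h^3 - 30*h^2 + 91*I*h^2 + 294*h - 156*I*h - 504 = (h - 4)*(h - 3)*(h - 7*I)*(h - 6*I)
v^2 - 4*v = v*(v - 4)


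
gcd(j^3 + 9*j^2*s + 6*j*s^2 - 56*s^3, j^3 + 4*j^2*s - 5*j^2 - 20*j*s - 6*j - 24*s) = j + 4*s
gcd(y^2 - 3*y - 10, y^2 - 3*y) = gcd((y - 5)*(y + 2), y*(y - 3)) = 1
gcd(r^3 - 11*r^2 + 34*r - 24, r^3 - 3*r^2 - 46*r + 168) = r^2 - 10*r + 24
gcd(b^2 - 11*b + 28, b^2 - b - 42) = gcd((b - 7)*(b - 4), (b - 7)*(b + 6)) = b - 7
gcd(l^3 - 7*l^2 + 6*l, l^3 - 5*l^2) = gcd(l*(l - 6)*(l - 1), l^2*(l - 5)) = l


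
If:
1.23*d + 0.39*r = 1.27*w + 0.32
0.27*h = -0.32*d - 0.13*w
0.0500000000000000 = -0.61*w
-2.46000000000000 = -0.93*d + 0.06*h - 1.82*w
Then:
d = 2.61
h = -3.05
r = -7.67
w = -0.08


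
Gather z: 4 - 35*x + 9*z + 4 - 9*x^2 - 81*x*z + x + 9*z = -9*x^2 - 34*x + z*(18 - 81*x) + 8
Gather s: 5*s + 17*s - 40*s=-18*s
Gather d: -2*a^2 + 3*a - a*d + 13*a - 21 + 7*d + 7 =-2*a^2 + 16*a + d*(7 - a) - 14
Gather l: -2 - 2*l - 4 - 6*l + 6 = -8*l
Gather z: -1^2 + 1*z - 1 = z - 2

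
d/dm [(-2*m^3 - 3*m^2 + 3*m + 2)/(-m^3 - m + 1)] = (-3*m^4 + 10*m^3 + 3*m^2 - 6*m + 5)/(m^6 + 2*m^4 - 2*m^3 + m^2 - 2*m + 1)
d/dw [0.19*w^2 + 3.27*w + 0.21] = 0.38*w + 3.27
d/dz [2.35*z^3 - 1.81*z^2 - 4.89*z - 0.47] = 7.05*z^2 - 3.62*z - 4.89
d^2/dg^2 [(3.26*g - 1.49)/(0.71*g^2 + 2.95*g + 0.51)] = ((1.42*g + 2.95)*(2.84*g + 5.9)*(3.26*g - 1.49) - (13.8876*g + 17.1182)*(0.71*g^2 + 2.95*g + 0.51))/(0.71*g^2 + 2.95*g + 0.51)^3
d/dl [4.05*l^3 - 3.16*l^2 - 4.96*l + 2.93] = 12.15*l^2 - 6.32*l - 4.96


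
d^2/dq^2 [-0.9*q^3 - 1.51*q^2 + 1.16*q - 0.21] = -5.4*q - 3.02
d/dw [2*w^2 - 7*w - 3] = 4*w - 7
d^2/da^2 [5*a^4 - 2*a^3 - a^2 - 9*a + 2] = 60*a^2 - 12*a - 2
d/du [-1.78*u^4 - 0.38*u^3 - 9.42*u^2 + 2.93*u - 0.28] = -7.12*u^3 - 1.14*u^2 - 18.84*u + 2.93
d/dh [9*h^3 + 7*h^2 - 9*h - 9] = 27*h^2 + 14*h - 9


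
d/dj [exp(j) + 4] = exp(j)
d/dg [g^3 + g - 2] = 3*g^2 + 1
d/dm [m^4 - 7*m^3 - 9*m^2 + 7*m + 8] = 4*m^3 - 21*m^2 - 18*m + 7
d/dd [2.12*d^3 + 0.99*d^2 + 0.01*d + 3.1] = 6.36*d^2 + 1.98*d + 0.01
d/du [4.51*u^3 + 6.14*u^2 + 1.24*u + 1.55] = 13.53*u^2 + 12.28*u + 1.24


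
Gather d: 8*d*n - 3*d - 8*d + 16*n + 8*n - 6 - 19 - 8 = d*(8*n - 11) + 24*n - 33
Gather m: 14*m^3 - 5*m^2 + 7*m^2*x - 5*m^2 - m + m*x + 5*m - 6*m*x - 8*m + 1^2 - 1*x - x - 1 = 14*m^3 + m^2*(7*x - 10) + m*(-5*x - 4) - 2*x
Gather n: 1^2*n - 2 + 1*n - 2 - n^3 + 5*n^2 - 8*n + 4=-n^3 + 5*n^2 - 6*n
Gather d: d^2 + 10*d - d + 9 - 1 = d^2 + 9*d + 8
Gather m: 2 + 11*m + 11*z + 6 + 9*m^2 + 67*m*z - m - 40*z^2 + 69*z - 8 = 9*m^2 + m*(67*z + 10) - 40*z^2 + 80*z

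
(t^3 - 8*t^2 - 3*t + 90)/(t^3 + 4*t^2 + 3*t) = (t^2 - 11*t + 30)/(t*(t + 1))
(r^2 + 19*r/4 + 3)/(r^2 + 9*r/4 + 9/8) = 2*(r + 4)/(2*r + 3)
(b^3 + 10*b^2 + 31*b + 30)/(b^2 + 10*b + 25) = (b^2 + 5*b + 6)/(b + 5)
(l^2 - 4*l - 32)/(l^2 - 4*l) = (l^2 - 4*l - 32)/(l*(l - 4))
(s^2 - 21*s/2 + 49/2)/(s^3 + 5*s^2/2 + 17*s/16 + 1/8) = 8*(2*s^2 - 21*s + 49)/(16*s^3 + 40*s^2 + 17*s + 2)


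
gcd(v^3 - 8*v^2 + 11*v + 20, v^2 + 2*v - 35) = v - 5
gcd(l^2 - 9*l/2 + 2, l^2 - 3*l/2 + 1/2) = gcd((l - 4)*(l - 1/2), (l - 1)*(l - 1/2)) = l - 1/2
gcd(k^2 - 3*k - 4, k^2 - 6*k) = 1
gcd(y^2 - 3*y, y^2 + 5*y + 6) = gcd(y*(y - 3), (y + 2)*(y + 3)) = 1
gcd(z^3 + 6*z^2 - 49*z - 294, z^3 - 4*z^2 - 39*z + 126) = z^2 - z - 42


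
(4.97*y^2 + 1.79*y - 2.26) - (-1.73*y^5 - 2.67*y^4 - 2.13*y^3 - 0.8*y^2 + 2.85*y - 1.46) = 1.73*y^5 + 2.67*y^4 + 2.13*y^3 + 5.77*y^2 - 1.06*y - 0.8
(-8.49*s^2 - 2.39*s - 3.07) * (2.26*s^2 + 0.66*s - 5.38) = -19.1874*s^4 - 11.0048*s^3 + 37.1606*s^2 + 10.832*s + 16.5166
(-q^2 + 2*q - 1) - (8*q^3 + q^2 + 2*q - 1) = -8*q^3 - 2*q^2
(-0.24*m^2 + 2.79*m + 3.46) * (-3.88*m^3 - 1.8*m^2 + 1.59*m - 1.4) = 0.9312*m^5 - 10.3932*m^4 - 18.8284*m^3 - 1.4559*m^2 + 1.5954*m - 4.844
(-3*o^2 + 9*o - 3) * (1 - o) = 3*o^3 - 12*o^2 + 12*o - 3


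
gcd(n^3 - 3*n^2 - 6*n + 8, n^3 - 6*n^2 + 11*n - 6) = n - 1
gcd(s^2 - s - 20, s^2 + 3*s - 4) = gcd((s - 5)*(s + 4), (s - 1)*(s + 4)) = s + 4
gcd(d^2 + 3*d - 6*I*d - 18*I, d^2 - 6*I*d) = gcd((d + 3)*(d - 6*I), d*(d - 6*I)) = d - 6*I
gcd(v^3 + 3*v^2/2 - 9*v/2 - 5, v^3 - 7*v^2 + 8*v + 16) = v + 1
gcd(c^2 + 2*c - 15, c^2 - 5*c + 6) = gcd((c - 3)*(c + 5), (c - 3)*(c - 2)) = c - 3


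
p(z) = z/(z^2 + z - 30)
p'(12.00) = -0.01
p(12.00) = 0.10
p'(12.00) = -0.01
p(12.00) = 0.10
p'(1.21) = -0.04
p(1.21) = -0.04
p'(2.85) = -0.11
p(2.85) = -0.15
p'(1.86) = -0.05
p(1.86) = -0.08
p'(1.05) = -0.04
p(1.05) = -0.04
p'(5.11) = -37.57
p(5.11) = 4.18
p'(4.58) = -2.58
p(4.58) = -1.03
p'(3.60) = -0.24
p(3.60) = -0.27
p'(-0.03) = -0.03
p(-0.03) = 0.00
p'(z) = z*(-2*z - 1)/(z^2 + z - 30)^2 + 1/(z^2 + z - 30) = (z^2 - z*(2*z + 1) + z - 30)/(z^2 + z - 30)^2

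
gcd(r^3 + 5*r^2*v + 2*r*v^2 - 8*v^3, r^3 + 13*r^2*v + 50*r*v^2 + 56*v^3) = r^2 + 6*r*v + 8*v^2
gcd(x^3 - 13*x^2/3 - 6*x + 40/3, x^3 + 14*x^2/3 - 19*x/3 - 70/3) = x + 2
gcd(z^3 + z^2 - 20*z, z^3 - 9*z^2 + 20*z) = z^2 - 4*z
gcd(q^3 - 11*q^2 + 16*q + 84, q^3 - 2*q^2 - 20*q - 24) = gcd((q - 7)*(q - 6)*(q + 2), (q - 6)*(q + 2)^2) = q^2 - 4*q - 12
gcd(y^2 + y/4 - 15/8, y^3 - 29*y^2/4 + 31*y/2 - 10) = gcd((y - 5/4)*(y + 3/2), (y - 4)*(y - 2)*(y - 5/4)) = y - 5/4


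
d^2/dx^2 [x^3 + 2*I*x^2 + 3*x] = 6*x + 4*I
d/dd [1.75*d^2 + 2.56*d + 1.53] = 3.5*d + 2.56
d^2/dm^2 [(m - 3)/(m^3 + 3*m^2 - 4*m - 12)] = 2*((m - 3)*(3*m^2 + 6*m - 4)^2 + (-3*m^2 - 6*m - 3*(m - 3)*(m + 1) + 4)*(m^3 + 3*m^2 - 4*m - 12))/(m^3 + 3*m^2 - 4*m - 12)^3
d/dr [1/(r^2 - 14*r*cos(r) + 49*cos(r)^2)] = -(14*sin(r) + 2)/(r - 7*cos(r))^3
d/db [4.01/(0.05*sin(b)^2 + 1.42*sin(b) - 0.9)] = -(0.401*sin(b) + 5.6942)*cos(b)/(0.05*sin(b)^2 + 1.42*sin(b) - 0.9)^2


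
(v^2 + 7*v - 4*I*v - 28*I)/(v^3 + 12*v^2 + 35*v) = (v - 4*I)/(v*(v + 5))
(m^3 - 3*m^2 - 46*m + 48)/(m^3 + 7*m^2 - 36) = (m^2 - 9*m + 8)/(m^2 + m - 6)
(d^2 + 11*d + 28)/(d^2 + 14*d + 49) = (d + 4)/(d + 7)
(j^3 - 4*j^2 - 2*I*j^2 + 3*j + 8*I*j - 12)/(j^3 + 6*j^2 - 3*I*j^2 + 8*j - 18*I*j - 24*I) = (j^2 + j*(-4 + I) - 4*I)/(j^2 + 6*j + 8)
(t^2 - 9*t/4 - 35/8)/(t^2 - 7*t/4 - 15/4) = (t - 7/2)/(t - 3)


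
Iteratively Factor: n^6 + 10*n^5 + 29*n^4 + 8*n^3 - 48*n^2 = (n)*(n^5 + 10*n^4 + 29*n^3 + 8*n^2 - 48*n) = n^2*(n^4 + 10*n^3 + 29*n^2 + 8*n - 48) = n^2*(n + 4)*(n^3 + 6*n^2 + 5*n - 12) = n^2*(n + 4)^2*(n^2 + 2*n - 3) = n^2*(n - 1)*(n + 4)^2*(n + 3)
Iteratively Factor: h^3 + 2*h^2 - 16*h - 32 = (h + 2)*(h^2 - 16) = (h + 2)*(h + 4)*(h - 4)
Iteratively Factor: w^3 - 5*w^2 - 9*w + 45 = (w - 5)*(w^2 - 9) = (w - 5)*(w + 3)*(w - 3)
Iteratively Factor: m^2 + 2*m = (m + 2)*(m)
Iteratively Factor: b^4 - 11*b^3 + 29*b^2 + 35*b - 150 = (b + 2)*(b^3 - 13*b^2 + 55*b - 75) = (b - 3)*(b + 2)*(b^2 - 10*b + 25) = (b - 5)*(b - 3)*(b + 2)*(b - 5)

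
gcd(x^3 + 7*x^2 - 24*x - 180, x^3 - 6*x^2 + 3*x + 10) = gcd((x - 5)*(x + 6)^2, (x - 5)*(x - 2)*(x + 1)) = x - 5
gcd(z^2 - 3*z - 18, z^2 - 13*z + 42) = z - 6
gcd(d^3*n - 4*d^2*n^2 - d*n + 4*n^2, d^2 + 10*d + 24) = 1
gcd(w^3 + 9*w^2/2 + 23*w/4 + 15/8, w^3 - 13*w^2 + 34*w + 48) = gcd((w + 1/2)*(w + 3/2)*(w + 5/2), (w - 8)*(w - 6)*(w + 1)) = 1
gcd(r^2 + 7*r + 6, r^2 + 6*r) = r + 6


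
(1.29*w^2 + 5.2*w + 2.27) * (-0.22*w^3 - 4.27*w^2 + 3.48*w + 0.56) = -0.2838*w^5 - 6.6523*w^4 - 18.2142*w^3 + 9.1255*w^2 + 10.8116*w + 1.2712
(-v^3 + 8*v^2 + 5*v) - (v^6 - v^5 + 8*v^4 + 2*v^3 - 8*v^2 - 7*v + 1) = -v^6 + v^5 - 8*v^4 - 3*v^3 + 16*v^2 + 12*v - 1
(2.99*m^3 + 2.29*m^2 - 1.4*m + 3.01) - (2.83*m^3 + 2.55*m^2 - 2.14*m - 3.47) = 0.16*m^3 - 0.26*m^2 + 0.74*m + 6.48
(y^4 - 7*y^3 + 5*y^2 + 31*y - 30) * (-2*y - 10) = -2*y^5 + 4*y^4 + 60*y^3 - 112*y^2 - 250*y + 300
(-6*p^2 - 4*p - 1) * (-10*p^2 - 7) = 60*p^4 + 40*p^3 + 52*p^2 + 28*p + 7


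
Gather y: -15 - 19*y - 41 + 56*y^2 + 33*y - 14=56*y^2 + 14*y - 70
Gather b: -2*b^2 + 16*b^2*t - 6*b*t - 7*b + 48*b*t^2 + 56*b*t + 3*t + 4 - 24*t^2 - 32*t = b^2*(16*t - 2) + b*(48*t^2 + 50*t - 7) - 24*t^2 - 29*t + 4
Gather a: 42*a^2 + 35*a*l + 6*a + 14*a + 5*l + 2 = 42*a^2 + a*(35*l + 20) + 5*l + 2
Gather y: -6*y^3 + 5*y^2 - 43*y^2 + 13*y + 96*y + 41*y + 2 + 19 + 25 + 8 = -6*y^3 - 38*y^2 + 150*y + 54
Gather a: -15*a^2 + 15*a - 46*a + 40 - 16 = -15*a^2 - 31*a + 24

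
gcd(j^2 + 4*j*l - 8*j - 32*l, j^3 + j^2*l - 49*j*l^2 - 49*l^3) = 1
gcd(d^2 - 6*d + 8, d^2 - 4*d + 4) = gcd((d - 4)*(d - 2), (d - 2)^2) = d - 2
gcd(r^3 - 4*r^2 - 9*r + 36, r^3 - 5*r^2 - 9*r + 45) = r^2 - 9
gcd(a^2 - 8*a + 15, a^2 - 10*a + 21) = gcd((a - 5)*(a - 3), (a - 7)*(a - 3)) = a - 3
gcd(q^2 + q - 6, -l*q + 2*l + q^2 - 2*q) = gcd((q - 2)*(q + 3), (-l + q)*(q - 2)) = q - 2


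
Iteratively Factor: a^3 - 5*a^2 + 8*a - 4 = (a - 2)*(a^2 - 3*a + 2) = (a - 2)*(a - 1)*(a - 2)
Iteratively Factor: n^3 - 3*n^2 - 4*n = (n - 4)*(n^2 + n) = (n - 4)*(n + 1)*(n)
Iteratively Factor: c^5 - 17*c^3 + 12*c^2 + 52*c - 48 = (c + 2)*(c^4 - 2*c^3 - 13*c^2 + 38*c - 24) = (c - 1)*(c + 2)*(c^3 - c^2 - 14*c + 24) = (c - 2)*(c - 1)*(c + 2)*(c^2 + c - 12) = (c - 3)*(c - 2)*(c - 1)*(c + 2)*(c + 4)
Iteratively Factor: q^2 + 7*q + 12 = (q + 4)*(q + 3)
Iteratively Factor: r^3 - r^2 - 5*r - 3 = (r + 1)*(r^2 - 2*r - 3) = (r - 3)*(r + 1)*(r + 1)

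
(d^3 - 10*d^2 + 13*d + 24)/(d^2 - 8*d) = d - 2 - 3/d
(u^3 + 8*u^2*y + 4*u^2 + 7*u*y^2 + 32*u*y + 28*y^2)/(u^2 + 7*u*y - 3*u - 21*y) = (u^2 + u*y + 4*u + 4*y)/(u - 3)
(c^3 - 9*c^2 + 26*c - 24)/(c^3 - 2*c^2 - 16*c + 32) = (c - 3)/(c + 4)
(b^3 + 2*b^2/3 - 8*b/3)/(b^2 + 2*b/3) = (3*b^2 + 2*b - 8)/(3*b + 2)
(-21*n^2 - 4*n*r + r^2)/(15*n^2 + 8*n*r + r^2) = (-7*n + r)/(5*n + r)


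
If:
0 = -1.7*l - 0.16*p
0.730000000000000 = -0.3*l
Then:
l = -2.43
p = 25.85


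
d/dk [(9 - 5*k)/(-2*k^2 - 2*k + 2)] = (5*k^2 + 5*k - (2*k + 1)*(5*k - 9) - 5)/(2*(k^2 + k - 1)^2)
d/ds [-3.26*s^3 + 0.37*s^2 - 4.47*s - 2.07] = -9.78*s^2 + 0.74*s - 4.47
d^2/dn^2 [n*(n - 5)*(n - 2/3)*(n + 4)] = 12*n^2 - 10*n - 116/3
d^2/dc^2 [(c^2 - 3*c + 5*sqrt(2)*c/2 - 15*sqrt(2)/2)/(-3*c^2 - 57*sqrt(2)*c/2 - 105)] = 2*(12*c^3 + 28*sqrt(2)*c^3 + 90*sqrt(2)*c^2 + 420*c^2 + 450*c + 1050*sqrt(2)*c + 375*sqrt(2) + 1750)/(3*(4*c^6 + 114*sqrt(2)*c^5 + 2586*c^4 + 14839*sqrt(2)*c^3 + 90510*c^2 + 139650*sqrt(2)*c + 171500))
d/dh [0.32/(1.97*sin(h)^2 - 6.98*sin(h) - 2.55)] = (2.2336 - 1.2608*sin(h))*cos(h)/(-1.97*sin(h)^2 + 6.98*sin(h) + 2.55)^2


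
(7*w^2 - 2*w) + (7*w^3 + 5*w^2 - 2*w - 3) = 7*w^3 + 12*w^2 - 4*w - 3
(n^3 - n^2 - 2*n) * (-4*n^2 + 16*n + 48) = -4*n^5 + 20*n^4 + 40*n^3 - 80*n^2 - 96*n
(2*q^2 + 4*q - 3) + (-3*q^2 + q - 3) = -q^2 + 5*q - 6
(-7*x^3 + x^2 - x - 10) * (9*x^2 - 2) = -63*x^5 + 9*x^4 + 5*x^3 - 92*x^2 + 2*x + 20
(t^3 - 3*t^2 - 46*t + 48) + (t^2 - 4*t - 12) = t^3 - 2*t^2 - 50*t + 36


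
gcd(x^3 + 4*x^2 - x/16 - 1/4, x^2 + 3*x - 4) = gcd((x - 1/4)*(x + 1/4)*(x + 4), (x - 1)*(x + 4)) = x + 4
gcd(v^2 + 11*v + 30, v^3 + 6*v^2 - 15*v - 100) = v + 5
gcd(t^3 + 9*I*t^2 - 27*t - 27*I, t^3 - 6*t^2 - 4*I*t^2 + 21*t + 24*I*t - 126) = t + 3*I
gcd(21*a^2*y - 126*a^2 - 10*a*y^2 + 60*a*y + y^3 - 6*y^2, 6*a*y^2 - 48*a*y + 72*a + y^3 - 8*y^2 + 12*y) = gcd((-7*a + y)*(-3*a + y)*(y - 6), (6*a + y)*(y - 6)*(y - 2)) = y - 6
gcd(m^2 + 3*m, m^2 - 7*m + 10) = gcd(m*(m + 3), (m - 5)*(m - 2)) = 1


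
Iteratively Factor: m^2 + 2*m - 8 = (m - 2)*(m + 4)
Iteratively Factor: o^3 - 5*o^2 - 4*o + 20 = (o - 2)*(o^2 - 3*o - 10) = (o - 5)*(o - 2)*(o + 2)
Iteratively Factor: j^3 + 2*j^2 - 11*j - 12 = (j + 4)*(j^2 - 2*j - 3) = (j - 3)*(j + 4)*(j + 1)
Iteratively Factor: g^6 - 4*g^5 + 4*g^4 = (g)*(g^5 - 4*g^4 + 4*g^3) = g*(g - 2)*(g^4 - 2*g^3) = g^2*(g - 2)*(g^3 - 2*g^2) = g^2*(g - 2)^2*(g^2) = g^3*(g - 2)^2*(g)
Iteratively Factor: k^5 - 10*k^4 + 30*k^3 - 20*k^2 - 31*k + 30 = (k - 1)*(k^4 - 9*k^3 + 21*k^2 + k - 30) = (k - 2)*(k - 1)*(k^3 - 7*k^2 + 7*k + 15) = (k - 3)*(k - 2)*(k - 1)*(k^2 - 4*k - 5) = (k - 3)*(k - 2)*(k - 1)*(k + 1)*(k - 5)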